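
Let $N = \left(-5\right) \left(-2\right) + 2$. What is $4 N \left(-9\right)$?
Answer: $-432$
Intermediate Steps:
$N = 12$ ($N = 10 + 2 = 12$)
$4 N \left(-9\right) = 4 \cdot 12 \left(-9\right) = 48 \left(-9\right) = -432$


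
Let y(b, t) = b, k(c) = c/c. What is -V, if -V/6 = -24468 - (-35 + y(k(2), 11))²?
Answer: -153744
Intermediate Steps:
k(c) = 1
V = 153744 (V = -6*(-24468 - (-35 + 1)²) = -6*(-24468 - 1*(-34)²) = -6*(-24468 - 1*1156) = -6*(-24468 - 1156) = -6*(-25624) = 153744)
-V = -1*153744 = -153744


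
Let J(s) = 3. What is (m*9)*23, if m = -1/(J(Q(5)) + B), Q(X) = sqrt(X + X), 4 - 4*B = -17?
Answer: -276/11 ≈ -25.091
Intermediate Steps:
B = 21/4 (B = 1 - 1/4*(-17) = 1 + 17/4 = 21/4 ≈ 5.2500)
Q(X) = sqrt(2)*sqrt(X) (Q(X) = sqrt(2*X) = sqrt(2)*sqrt(X))
m = -4/33 (m = -1/(3 + 21/4) = -1/33/4 = -1*4/33 = -4/33 ≈ -0.12121)
(m*9)*23 = -4/33*9*23 = -12/11*23 = -276/11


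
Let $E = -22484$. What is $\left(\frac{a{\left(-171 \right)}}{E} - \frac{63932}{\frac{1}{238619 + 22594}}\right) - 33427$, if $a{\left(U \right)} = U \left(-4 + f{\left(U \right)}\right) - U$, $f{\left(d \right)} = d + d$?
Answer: $- \frac{375480617829749}{22484} \approx -1.67 \cdot 10^{10}$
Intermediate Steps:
$f{\left(d \right)} = 2 d$
$a{\left(U \right)} = - U + U \left(-4 + 2 U\right)$ ($a{\left(U \right)} = U \left(-4 + 2 U\right) - U = - U + U \left(-4 + 2 U\right)$)
$\left(\frac{a{\left(-171 \right)}}{E} - \frac{63932}{\frac{1}{238619 + 22594}}\right) - 33427 = \left(\frac{\left(-171\right) \left(-5 + 2 \left(-171\right)\right)}{-22484} - \frac{63932}{\frac{1}{238619 + 22594}}\right) - 33427 = \left(- 171 \left(-5 - 342\right) \left(- \frac{1}{22484}\right) - \frac{63932}{\frac{1}{261213}}\right) - 33427 = \left(\left(-171\right) \left(-347\right) \left(- \frac{1}{22484}\right) - 63932 \frac{1}{\frac{1}{261213}}\right) - 33427 = \left(59337 \left(- \frac{1}{22484}\right) - 16699869516\right) - 33427 = \left(- \frac{59337}{22484} - 16699869516\right) - 33427 = - \frac{375479866257081}{22484} - 33427 = - \frac{375480617829749}{22484}$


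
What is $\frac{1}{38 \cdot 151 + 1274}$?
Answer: $\frac{1}{7012} \approx 0.00014261$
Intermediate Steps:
$\frac{1}{38 \cdot 151 + 1274} = \frac{1}{5738 + 1274} = \frac{1}{7012}$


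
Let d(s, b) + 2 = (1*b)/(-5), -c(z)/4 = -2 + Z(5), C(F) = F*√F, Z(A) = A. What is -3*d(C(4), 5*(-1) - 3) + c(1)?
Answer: -54/5 ≈ -10.800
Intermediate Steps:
C(F) = F^(3/2)
c(z) = -12 (c(z) = -4*(-2 + 5) = -4*3 = -12)
d(s, b) = -2 - b/5 (d(s, b) = -2 + (1*b)/(-5) = -2 + b*(-⅕) = -2 - b/5)
-3*d(C(4), 5*(-1) - 3) + c(1) = -3*(-2 - (5*(-1) - 3)/5) - 12 = -3*(-2 - (-5 - 3)/5) - 12 = -3*(-2 - ⅕*(-8)) - 12 = -3*(-2 + 8/5) - 12 = -3*(-⅖) - 12 = 6/5 - 12 = -54/5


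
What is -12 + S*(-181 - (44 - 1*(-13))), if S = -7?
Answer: 1654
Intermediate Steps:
-12 + S*(-181 - (44 - 1*(-13))) = -12 - 7*(-181 - (44 - 1*(-13))) = -12 - 7*(-181 - (44 + 13)) = -12 - 7*(-181 - 1*57) = -12 - 7*(-181 - 57) = -12 - 7*(-238) = -12 + 1666 = 1654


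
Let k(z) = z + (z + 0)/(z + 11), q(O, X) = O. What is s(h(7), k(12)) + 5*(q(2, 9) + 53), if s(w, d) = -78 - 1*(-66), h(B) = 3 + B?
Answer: 263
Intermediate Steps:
k(z) = z + z/(11 + z)
s(w, d) = -12 (s(w, d) = -78 + 66 = -12)
s(h(7), k(12)) + 5*(q(2, 9) + 53) = -12 + 5*(2 + 53) = -12 + 5*55 = -12 + 275 = 263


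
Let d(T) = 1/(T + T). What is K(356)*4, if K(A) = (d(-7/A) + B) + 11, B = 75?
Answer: 1696/7 ≈ 242.29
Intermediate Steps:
d(T) = 1/(2*T)
K(A) = 86 - A/14 (K(A) = (1/(2*((-7/A))) + 75) + 11 = ((-A/7)/2 + 75) + 11 = (-A/14 + 75) + 11 = (75 - A/14) + 11 = 86 - A/14)
K(356)*4 = (86 - 1/14*356)*4 = (86 - 178/7)*4 = (424/7)*4 = 1696/7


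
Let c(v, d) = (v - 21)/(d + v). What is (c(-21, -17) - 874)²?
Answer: 275062225/361 ≈ 7.6195e+5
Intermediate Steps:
c(v, d) = (-21 + v)/(d + v)
(c(-21, -17) - 874)² = ((-21 - 21)/(-17 - 21) - 874)² = (-42/(-38) - 874)² = (-1/38*(-42) - 874)² = (21/19 - 874)² = (-16585/19)² = 275062225/361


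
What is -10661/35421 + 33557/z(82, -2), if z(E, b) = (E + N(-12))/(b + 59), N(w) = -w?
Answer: 67750480195/3329574 ≈ 20348.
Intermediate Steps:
z(E, b) = (12 + E)/(59 + b) (z(E, b) = (E - 1*(-12))/(b + 59) = (E + 12)/(59 + b) = (12 + E)/(59 + b))
-10661/35421 + 33557/z(82, -2) = -10661/35421 + 33557/(((12 + 82)/(59 - 2))) = -10661*1/35421 + 33557/((94/57)) = -10661/35421 + 33557/(((1/57)*94)) = -10661/35421 + 33557/(94/57) = -10661/35421 + 33557*(57/94) = -10661/35421 + 1912749/94 = 67750480195/3329574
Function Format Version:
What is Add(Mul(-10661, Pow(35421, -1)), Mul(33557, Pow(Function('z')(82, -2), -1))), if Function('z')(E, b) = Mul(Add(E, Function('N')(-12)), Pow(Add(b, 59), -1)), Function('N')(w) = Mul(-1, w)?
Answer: Rational(67750480195, 3329574) ≈ 20348.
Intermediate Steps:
Function('z')(E, b) = Mul(Pow(Add(59, b), -1), Add(12, E)) (Function('z')(E, b) = Mul(Add(E, Mul(-1, -12)), Pow(Add(b, 59), -1)) = Mul(Add(E, 12), Pow(Add(59, b), -1)) = Mul(Add(12, E), Pow(Add(59, b), -1)) = Mul(Pow(Add(59, b), -1), Add(12, E)))
Add(Mul(-10661, Pow(35421, -1)), Mul(33557, Pow(Function('z')(82, -2), -1))) = Add(Mul(-10661, Pow(35421, -1)), Mul(33557, Pow(Mul(Pow(Add(59, -2), -1), Add(12, 82)), -1))) = Add(Mul(-10661, Rational(1, 35421)), Mul(33557, Pow(Mul(Pow(57, -1), 94), -1))) = Add(Rational(-10661, 35421), Mul(33557, Pow(Mul(Rational(1, 57), 94), -1))) = Add(Rational(-10661, 35421), Mul(33557, Pow(Rational(94, 57), -1))) = Add(Rational(-10661, 35421), Mul(33557, Rational(57, 94))) = Add(Rational(-10661, 35421), Rational(1912749, 94)) = Rational(67750480195, 3329574)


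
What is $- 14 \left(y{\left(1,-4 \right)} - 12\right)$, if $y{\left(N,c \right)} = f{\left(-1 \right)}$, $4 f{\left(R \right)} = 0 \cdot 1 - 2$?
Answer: $175$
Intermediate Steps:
$f{\left(R \right)} = - \frac{1}{2}$ ($f{\left(R \right)} = \frac{0 \cdot 1 - 2}{4} = \frac{0 - 2}{4} = \frac{1}{4} \left(-2\right) = - \frac{1}{2}$)
$y{\left(N,c \right)} = - \frac{1}{2}$
$- 14 \left(y{\left(1,-4 \right)} - 12\right) = - 14 \left(- \frac{1}{2} - 12\right) = \left(-14\right) \left(- \frac{25}{2}\right) = 175$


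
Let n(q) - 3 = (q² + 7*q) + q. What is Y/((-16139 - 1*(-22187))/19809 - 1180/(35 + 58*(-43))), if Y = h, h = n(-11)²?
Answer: 1753571916/1062407 ≈ 1650.6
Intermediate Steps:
n(q) = 3 + q² + 8*q (n(q) = 3 + ((q² + 7*q) + q) = 3 + (q² + 8*q) = 3 + q² + 8*q)
h = 1296 (h = (3 + (-11)² + 8*(-11))² = (3 + 121 - 88)² = 36² = 1296)
Y = 1296
Y/((-16139 - 1*(-22187))/19809 - 1180/(35 + 58*(-43))) = 1296/((-16139 - 1*(-22187))/19809 - 1180/(35 + 58*(-43))) = 1296/((-16139 + 22187)*(1/19809) - 1180/(35 - 2494)) = 1296/(6048*(1/19809) - 1180/(-2459)) = 1296/(672/2201 - 1180*(-1/2459)) = 1296/(672/2201 + 1180/2459) = 1296/(4249628/5412259) = 1296*(5412259/4249628) = 1753571916/1062407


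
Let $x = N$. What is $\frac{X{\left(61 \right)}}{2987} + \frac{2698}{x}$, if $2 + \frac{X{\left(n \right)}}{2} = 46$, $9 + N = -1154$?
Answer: $- \frac{7956582}{3473881} \approx -2.2904$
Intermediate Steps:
$N = -1163$ ($N = -9 - 1154 = -1163$)
$x = -1163$
$X{\left(n \right)} = 88$ ($X{\left(n \right)} = -4 + 2 \cdot 46 = -4 + 92 = 88$)
$\frac{X{\left(61 \right)}}{2987} + \frac{2698}{x} = \frac{88}{2987} + \frac{2698}{-1163} = 88 \cdot \frac{1}{2987} + 2698 \left(- \frac{1}{1163}\right) = \frac{88}{2987} - \frac{2698}{1163} = - \frac{7956582}{3473881}$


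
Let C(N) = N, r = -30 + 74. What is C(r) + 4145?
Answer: 4189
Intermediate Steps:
r = 44
C(r) + 4145 = 44 + 4145 = 4189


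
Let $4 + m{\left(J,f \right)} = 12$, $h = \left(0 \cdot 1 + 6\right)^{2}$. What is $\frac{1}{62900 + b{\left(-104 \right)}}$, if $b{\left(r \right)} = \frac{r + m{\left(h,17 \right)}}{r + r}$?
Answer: $\frac{13}{817706} \approx 1.5898 \cdot 10^{-5}$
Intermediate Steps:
$h = 36$ ($h = \left(0 + 6\right)^{2} = 6^{2} = 36$)
$m{\left(J,f \right)} = 8$ ($m{\left(J,f \right)} = -4 + 12 = 8$)
$b{\left(r \right)} = \frac{8 + r}{2 r}$ ($b{\left(r \right)} = \frac{r + 8}{r + r} = \frac{8 + r}{2 r}$)
$\frac{1}{62900 + b{\left(-104 \right)}} = \frac{1}{62900 + \frac{8 - 104}{2 \left(-104\right)}} = \frac{1}{62900 + \frac{1}{2} \left(- \frac{1}{104}\right) \left(-96\right)} = \frac{1}{62900 + \frac{6}{13}} = \frac{1}{\frac{817706}{13}} = \frac{13}{817706}$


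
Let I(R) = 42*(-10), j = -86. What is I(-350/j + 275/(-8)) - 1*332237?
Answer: -332657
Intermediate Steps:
I(R) = -420
I(-350/j + 275/(-8)) - 1*332237 = -420 - 1*332237 = -420 - 332237 = -332657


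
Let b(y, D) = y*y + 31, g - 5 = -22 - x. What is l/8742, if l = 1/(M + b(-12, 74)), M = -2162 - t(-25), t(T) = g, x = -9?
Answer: -1/17300418 ≈ -5.7802e-8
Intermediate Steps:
g = -8 (g = 5 + (-22 - 1*(-9)) = 5 + (-22 + 9) = 5 - 13 = -8)
t(T) = -8
b(y, D) = 31 + y² (b(y, D) = y² + 31 = 31 + y²)
M = -2154 (M = -2162 - 1*(-8) = -2162 + 8 = -2154)
l = -1/1979 (l = 1/(-2154 + (31 + (-12)²)) = 1/(-2154 + (31 + 144)) = 1/(-2154 + 175) = 1/(-1979) = -1/1979 ≈ -0.00050531)
l/8742 = -1/1979/8742 = -1/1979*1/8742 = -1/17300418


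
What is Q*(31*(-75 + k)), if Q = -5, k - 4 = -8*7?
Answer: 19685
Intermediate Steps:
k = -52 (k = 4 - 8*7 = 4 - 56 = -52)
Q*(31*(-75 + k)) = -155*(-75 - 52) = -155*(-127) = -5*(-3937) = 19685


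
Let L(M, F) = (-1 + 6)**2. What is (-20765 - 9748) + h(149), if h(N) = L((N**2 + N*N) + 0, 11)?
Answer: -30488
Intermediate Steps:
L(M, F) = 25 (L(M, F) = 5**2 = 25)
h(N) = 25
(-20765 - 9748) + h(149) = (-20765 - 9748) + 25 = -30513 + 25 = -30488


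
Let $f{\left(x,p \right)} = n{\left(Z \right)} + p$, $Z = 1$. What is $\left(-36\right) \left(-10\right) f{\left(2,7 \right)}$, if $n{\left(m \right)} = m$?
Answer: $2880$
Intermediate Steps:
$f{\left(x,p \right)} = 1 + p$
$\left(-36\right) \left(-10\right) f{\left(2,7 \right)} = \left(-36\right) \left(-10\right) \left(1 + 7\right) = 360 \cdot 8 = 2880$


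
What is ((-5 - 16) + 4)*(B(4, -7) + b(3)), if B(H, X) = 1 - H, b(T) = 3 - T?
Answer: 51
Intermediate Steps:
((-5 - 16) + 4)*(B(4, -7) + b(3)) = ((-5 - 16) + 4)*((1 - 1*4) + (3 - 1*3)) = (-21 + 4)*((1 - 4) + (3 - 3)) = -17*(-3 + 0) = -17*(-3) = 51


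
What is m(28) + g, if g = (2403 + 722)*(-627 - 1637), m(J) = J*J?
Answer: -7074216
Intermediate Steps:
m(J) = J²
g = -7075000 (g = 3125*(-2264) = -7075000)
m(28) + g = 28² - 7075000 = 784 - 7075000 = -7074216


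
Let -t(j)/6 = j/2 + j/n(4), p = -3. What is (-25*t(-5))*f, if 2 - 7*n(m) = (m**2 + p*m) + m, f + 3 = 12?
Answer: 4500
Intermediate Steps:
f = 9 (f = -3 + 12 = 9)
n(m) = 2/7 - m**2/7 + 2*m/7 (n(m) = 2/7 - ((m**2 - 3*m) + m)/7 = 2/7 - (m**2 - 2*m)/7 = 2/7 + (-m**2/7 + 2*m/7) = 2/7 - m**2/7 + 2*m/7)
t(j) = 4*j (t(j) = -6*(j/2 + j/(2/7 - 1/7*4**2 + (2/7)*4)) = -6*(j*(1/2) + j/(2/7 - 1/7*16 + 8/7)) = -6*(j/2 + j/(2/7 - 16/7 + 8/7)) = -6*(j/2 + j/(-6/7)) = -6*(j/2 + j*(-7/6)) = -6*(j/2 - 7*j/6) = -(-4)*j = 4*j)
(-25*t(-5))*f = -100*(-5)*9 = -25*(-20)*9 = 500*9 = 4500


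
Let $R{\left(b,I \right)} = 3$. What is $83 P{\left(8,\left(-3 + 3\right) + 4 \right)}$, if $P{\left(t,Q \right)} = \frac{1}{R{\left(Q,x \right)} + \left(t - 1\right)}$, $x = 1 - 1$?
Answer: $\frac{83}{10} \approx 8.3$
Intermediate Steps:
$x = 0$
$P{\left(t,Q \right)} = \frac{1}{2 + t}$ ($P{\left(t,Q \right)} = \frac{1}{3 + \left(t - 1\right)} = \frac{1}{3 + \left(-1 + t\right)} = \frac{1}{2 + t}$)
$83 P{\left(8,\left(-3 + 3\right) + 4 \right)} = \frac{83}{2 + 8} = \frac{83}{10}$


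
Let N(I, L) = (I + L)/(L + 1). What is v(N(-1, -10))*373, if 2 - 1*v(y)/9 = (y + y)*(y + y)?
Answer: -120106/9 ≈ -13345.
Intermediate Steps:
N(I, L) = (I + L)/(1 + L)
v(y) = 18 - 36*y**2 (v(y) = 18 - 9*(y + y)*(y + y) = 18 - 9*2*y*2*y = 18 - 36*y**2)
v(N(-1, -10))*373 = (18 - 36*(-1 - 10)**2/(1 - 10)**2)*373 = (18 - 36*(-11/(-9))**2)*373 = (18 - 36*(-1/9*(-11))**2)*373 = (18 - 36*(11/9)**2)*373 = (18 - 36*121/81)*373 = (18 - 484/9)*373 = -322/9*373 = -120106/9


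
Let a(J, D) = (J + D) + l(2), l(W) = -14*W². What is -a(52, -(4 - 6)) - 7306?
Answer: -7304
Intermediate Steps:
a(J, D) = -56 + D + J (a(J, D) = (J + D) - 14*2² = (D + J) - 14*4 = (D + J) - 56 = -56 + D + J)
-a(52, -(4 - 6)) - 7306 = -(-56 - (4 - 6) + 52) - 7306 = -(-56 - 1*(-2) + 52) - 7306 = -(-56 + 2 + 52) - 7306 = -1*(-2) - 7306 = 2 - 7306 = -7304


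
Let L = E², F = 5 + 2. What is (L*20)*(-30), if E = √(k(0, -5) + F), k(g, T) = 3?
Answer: -6000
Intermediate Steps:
F = 7
E = √10 (E = √(3 + 7) = √10 ≈ 3.1623)
L = 10 (L = (√10)² = 10)
(L*20)*(-30) = (10*20)*(-30) = 200*(-30) = -6000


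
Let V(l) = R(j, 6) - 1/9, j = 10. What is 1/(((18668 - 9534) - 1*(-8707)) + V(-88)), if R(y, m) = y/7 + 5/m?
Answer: 126/2248237 ≈ 5.6044e-5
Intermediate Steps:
R(y, m) = 5/m + y/7 (R(y, m) = y*(⅐) + 5/m = y/7 + 5/m = 5/m + y/7)
V(l) = 271/126 (V(l) = (5/6 + (⅐)*10) - 1/9 = (5*(⅙) + 10/7) - 1*⅑ = (⅚ + 10/7) - ⅑ = 95/42 - ⅑ = 271/126)
1/(((18668 - 9534) - 1*(-8707)) + V(-88)) = 1/(((18668 - 9534) - 1*(-8707)) + 271/126) = 1/((9134 + 8707) + 271/126) = 1/(17841 + 271/126) = 1/(2248237/126) = 126/2248237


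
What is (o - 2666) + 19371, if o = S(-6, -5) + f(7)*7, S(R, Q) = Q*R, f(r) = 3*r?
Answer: 16882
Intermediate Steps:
o = 177 (o = -5*(-6) + (3*7)*7 = 30 + 21*7 = 30 + 147 = 177)
(o - 2666) + 19371 = (177 - 2666) + 19371 = -2489 + 19371 = 16882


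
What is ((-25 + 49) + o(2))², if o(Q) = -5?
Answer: 361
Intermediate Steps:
((-25 + 49) + o(2))² = ((-25 + 49) - 5)² = (24 - 5)² = 19² = 361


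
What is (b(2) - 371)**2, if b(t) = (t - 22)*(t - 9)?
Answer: 53361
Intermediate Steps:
b(t) = (-22 + t)*(-9 + t)
(b(2) - 371)**2 = ((198 + 2**2 - 31*2) - 371)**2 = ((198 + 4 - 62) - 371)**2 = (140 - 371)**2 = (-231)**2 = 53361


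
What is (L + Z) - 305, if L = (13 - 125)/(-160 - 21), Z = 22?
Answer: -51111/181 ≈ -282.38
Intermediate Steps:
L = 112/181 (L = -112/(-181) = -112*(-1/181) = 112/181 ≈ 0.61878)
(L + Z) - 305 = (112/181 + 22) - 305 = 4094/181 - 305 = -51111/181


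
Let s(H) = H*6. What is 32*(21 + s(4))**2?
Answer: 64800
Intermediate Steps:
s(H) = 6*H
32*(21 + s(4))**2 = 32*(21 + 6*4)**2 = 32*(21 + 24)**2 = 32*45**2 = 32*2025 = 64800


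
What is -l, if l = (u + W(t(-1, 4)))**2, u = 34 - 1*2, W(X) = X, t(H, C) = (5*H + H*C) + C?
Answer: -729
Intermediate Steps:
t(H, C) = C + 5*H + C*H (t(H, C) = (5*H + C*H) + C = C + 5*H + C*H)
u = 32 (u = 34 - 2 = 32)
l = 729 (l = (32 + (4 + 5*(-1) + 4*(-1)))**2 = (32 + (4 - 5 - 4))**2 = (32 - 5)**2 = 27**2 = 729)
-l = -1*729 = -729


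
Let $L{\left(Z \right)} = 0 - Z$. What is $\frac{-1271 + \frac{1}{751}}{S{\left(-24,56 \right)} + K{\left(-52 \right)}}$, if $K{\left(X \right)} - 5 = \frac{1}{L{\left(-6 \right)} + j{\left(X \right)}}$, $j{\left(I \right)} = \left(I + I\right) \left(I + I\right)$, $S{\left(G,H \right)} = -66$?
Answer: $\frac{10329815440}{495765891} \approx 20.836$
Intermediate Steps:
$j{\left(I \right)} = 4 I^{2}$ ($j{\left(I \right)} = 2 I 2 I = 4 I^{2}$)
$L{\left(Z \right)} = - Z$
$K{\left(X \right)} = 5 + \frac{1}{6 + 4 X^{2}}$ ($K{\left(X \right)} = 5 + \frac{1}{\left(-1\right) \left(-6\right) + 4 X^{2}} = 5 + \frac{1}{6 + 4 X^{2}}$)
$\frac{-1271 + \frac{1}{751}}{S{\left(-24,56 \right)} + K{\left(-52 \right)}} = \frac{-1271 + \frac{1}{751}}{-66 + \frac{31 + 20 \left(-52\right)^{2}}{2 \left(3 + 2 \left(-52\right)^{2}\right)}} = \frac{-1271 + \frac{1}{751}}{-66 + \frac{31 + 20 \cdot 2704}{2 \left(3 + 2 \cdot 2704\right)}} = - \frac{954520}{751 \left(-66 + \frac{31 + 54080}{2 \left(3 + 5408\right)}\right)} = - \frac{954520}{751 \left(-66 + \frac{1}{2} \cdot \frac{1}{5411} \cdot 54111\right)} = - \frac{954520}{751 \left(-66 + \frac{54111}{10822}\right)} = - \frac{954520}{751 \left(- \frac{660141}{10822}\right)} = \left(- \frac{954520}{751}\right) \left(- \frac{10822}{660141}\right) = \frac{10329815440}{495765891}$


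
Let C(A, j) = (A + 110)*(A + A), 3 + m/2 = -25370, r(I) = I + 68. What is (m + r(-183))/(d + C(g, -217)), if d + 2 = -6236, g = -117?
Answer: 50861/4600 ≈ 11.057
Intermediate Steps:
d = -6238 (d = -2 - 6236 = -6238)
r(I) = 68 + I
m = -50746 (m = -6 + 2*(-25370) = -6 - 50740 = -50746)
C(A, j) = 2*A*(110 + A) (C(A, j) = (110 + A)*(2*A) = 2*A*(110 + A))
(m + r(-183))/(d + C(g, -217)) = (-50746 + (68 - 183))/(-6238 + 2*(-117)*(110 - 117)) = (-50746 - 115)/(-6238 + 2*(-117)*(-7)) = -50861/(-6238 + 1638) = -50861/(-4600) = -50861*(-1/4600) = 50861/4600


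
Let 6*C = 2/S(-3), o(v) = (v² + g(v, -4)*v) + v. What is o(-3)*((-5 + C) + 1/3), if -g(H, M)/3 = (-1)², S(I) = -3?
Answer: -215/3 ≈ -71.667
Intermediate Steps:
g(H, M) = -3 (g(H, M) = -3*(-1)² = -3*1 = -3)
o(v) = v² - 2*v (o(v) = (v² - 3*v) + v = v² - 2*v)
C = -⅑ (C = (2/(-3))/6 = (2*(-⅓))/6 = (⅙)*(-⅔) = -⅑ ≈ -0.11111)
o(-3)*((-5 + C) + 1/3) = (-3*(-2 - 3))*((-5 - ⅑) + 1/3) = (-3*(-5))*(-46/9 + ⅓) = 15*(-43/9) = -215/3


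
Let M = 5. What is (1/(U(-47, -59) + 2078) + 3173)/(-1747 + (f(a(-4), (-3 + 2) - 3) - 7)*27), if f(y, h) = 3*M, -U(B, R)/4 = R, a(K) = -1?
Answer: -7342323/3542734 ≈ -2.0725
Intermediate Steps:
U(B, R) = -4*R
f(y, h) = 15 (f(y, h) = 3*5 = 15)
(1/(U(-47, -59) + 2078) + 3173)/(-1747 + (f(a(-4), (-3 + 2) - 3) - 7)*27) = (1/(-4*(-59) + 2078) + 3173)/(-1747 + (15 - 7)*27) = (1/(236 + 2078) + 3173)/(-1747 + 8*27) = (1/2314 + 3173)/(-1747 + 216) = (1/2314 + 3173)/(-1531) = (7342323/2314)*(-1/1531) = -7342323/3542734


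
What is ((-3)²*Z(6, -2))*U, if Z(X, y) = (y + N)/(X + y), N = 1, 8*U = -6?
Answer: 27/16 ≈ 1.6875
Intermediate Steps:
U = -¾ (U = (⅛)*(-6) = -¾ ≈ -0.75000)
Z(X, y) = (1 + y)/(X + y) (Z(X, y) = (y + 1)/(X + y) = (1 + y)/(X + y))
((-3)²*Z(6, -2))*U = ((-3)²*((1 - 2)/(6 - 2)))*(-¾) = (9*(-1/4))*(-¾) = (9*((¼)*(-1)))*(-¾) = (9*(-¼))*(-¾) = -9/4*(-¾) = 27/16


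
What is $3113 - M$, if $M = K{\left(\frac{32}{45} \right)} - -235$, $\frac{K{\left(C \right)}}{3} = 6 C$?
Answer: $\frac{14326}{5} \approx 2865.2$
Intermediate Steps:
$K{\left(C \right)} = 18 C$ ($K{\left(C \right)} = 3 \cdot 6 C = 18 C$)
$M = \frac{1239}{5}$ ($M = 18 \cdot \frac{32}{45} - -235 = 18 \cdot 32 \cdot \frac{1}{45} + 235 = 18 \cdot \frac{32}{45} + 235 = \frac{64}{5} + 235 = \frac{1239}{5} \approx 247.8$)
$3113 - M = 3113 - \frac{1239}{5} = \frac{14326}{5}$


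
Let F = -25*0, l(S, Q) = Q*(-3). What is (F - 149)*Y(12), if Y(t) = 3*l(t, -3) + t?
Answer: -5811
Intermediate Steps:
l(S, Q) = -3*Q
Y(t) = 27 + t (Y(t) = 3*(-3*(-3)) + t = 3*9 + t = 27 + t)
F = 0
(F - 149)*Y(12) = (0 - 149)*(27 + 12) = -149*39 = -5811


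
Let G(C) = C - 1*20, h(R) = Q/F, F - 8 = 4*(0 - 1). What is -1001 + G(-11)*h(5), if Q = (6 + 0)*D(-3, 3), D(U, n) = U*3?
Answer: -1165/2 ≈ -582.50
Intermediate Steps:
D(U, n) = 3*U
Q = -54 (Q = (6 + 0)*(3*(-3)) = 6*(-9) = -54)
F = 4 (F = 8 + 4*(0 - 1) = 8 + 4*(-1) = 8 - 4 = 4)
h(R) = -27/2 (h(R) = -54/4 = -54*¼ = -27/2)
G(C) = -20 + C (G(C) = C - 20 = -20 + C)
-1001 + G(-11)*h(5) = -1001 + (-20 - 11)*(-27/2) = -1001 - 31*(-27/2) = -1001 + 837/2 = -1165/2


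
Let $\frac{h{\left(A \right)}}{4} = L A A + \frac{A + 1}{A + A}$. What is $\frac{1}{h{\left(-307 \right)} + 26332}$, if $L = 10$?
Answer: $\frac{307}{1165462256} \approx 2.6341 \cdot 10^{-7}$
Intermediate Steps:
$h{\left(A \right)} = 40 A^{2} + \frac{2 \left(1 + A\right)}{A}$ ($h{\left(A \right)} = 4 \left(10 A A + \frac{A + 1}{A + A}\right) = 4 \left(10 A^{2} + \frac{1 + A}{2 A}\right) = 40 A^{2} + \frac{2 \left(1 + A\right)}{A}$)
$\frac{1}{h{\left(-307 \right)} + 26332} = \frac{1}{\left(2 + \frac{2}{-307} + 40 \left(-307\right)^{2}\right) + 26332} = \frac{1}{\left(2 + 2 \left(- \frac{1}{307}\right) + 40 \cdot 94249\right) + 26332} = \frac{1}{\left(2 - \frac{2}{307} + 3769960\right) + 26332} = \frac{1}{\frac{1157378332}{307} + 26332} = \frac{1}{\frac{1165462256}{307}} = \frac{307}{1165462256}$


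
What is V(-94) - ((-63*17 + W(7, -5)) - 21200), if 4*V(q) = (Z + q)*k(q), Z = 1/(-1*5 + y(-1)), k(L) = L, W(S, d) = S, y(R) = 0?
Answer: 244777/10 ≈ 24478.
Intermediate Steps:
Z = -1/5 (Z = 1/(-1*5 + 0) = 1/(-5 + 0) = 1/(-5) = -1/5 ≈ -0.20000)
V(q) = q*(-1/5 + q)/4 (V(q) = ((-1/5 + q)*q)/4 = (q*(-1/5 + q))/4 = q*(-1/5 + q)/4)
V(-94) - ((-63*17 + W(7, -5)) - 21200) = (1/20)*(-94)*(-1 + 5*(-94)) - ((-63*17 + 7) - 21200) = (1/20)*(-94)*(-1 - 470) - ((-1071 + 7) - 21200) = (1/20)*(-94)*(-471) - (-1064 - 21200) = 22137/10 - 1*(-22264) = 22137/10 + 22264 = 244777/10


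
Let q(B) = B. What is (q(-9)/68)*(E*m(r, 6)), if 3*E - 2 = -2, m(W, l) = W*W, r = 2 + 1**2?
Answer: 0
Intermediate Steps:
r = 3 (r = 2 + 1 = 3)
m(W, l) = W**2
E = 0 (E = 2/3 + (1/3)*(-2) = 2/3 - 2/3 = 0)
(q(-9)/68)*(E*m(r, 6)) = (-9/68)*(0*3**2) = (-9*1/68)*(0*9) = -9/68*0 = 0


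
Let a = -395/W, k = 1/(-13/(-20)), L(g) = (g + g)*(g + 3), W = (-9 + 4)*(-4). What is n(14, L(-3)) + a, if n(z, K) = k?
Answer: -947/52 ≈ -18.212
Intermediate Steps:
W = 20 (W = -5*(-4) = 20)
L(g) = 2*g*(3 + g) (L(g) = (2*g)*(3 + g) = 2*g*(3 + g))
k = 20/13 (k = 1/(-13*(-1/20)) = 1/(13/20) = 20/13 ≈ 1.5385)
a = -79/4 (a = -395/20 = -395*1/20 = -79/4 ≈ -19.750)
n(z, K) = 20/13
n(14, L(-3)) + a = 20/13 - 79/4 = -947/52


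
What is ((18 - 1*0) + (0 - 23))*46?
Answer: -230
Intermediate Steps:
((18 - 1*0) + (0 - 23))*46 = ((18 + 0) - 23)*46 = (18 - 23)*46 = -5*46 = -230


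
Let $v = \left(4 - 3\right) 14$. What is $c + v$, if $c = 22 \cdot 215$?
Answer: $4744$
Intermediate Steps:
$v = 14$ ($v = 1 \cdot 14 = 14$)
$c = 4730$
$c + v = 4730 + 14 = 4744$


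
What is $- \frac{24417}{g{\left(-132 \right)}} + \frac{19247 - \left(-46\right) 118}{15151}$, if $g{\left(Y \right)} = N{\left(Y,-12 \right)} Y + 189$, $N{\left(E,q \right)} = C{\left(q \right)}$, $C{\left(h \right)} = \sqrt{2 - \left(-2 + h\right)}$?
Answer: $\frac{126102264}{1712063} \approx 73.655$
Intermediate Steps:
$C{\left(h \right)} = \sqrt{4 - h}$
$N{\left(E,q \right)} = \sqrt{4 - q}$
$g{\left(Y \right)} = 189 + 4 Y$ ($g{\left(Y \right)} = \sqrt{4 - -12} Y + 189 = \sqrt{4 + 12} Y + 189 = \sqrt{16} Y + 189 = 4 Y + 189 = 189 + 4 Y$)
$- \frac{24417}{g{\left(-132 \right)}} + \frac{19247 - \left(-46\right) 118}{15151} = - \frac{24417}{189 + 4 \left(-132\right)} + \frac{19247 - \left(-46\right) 118}{15151} = - \frac{24417}{189 - 528} + \left(19247 - -5428\right) \frac{1}{15151} = - \frac{24417}{-339} + \left(19247 + 5428\right) \frac{1}{15151} = \left(-24417\right) \left(- \frac{1}{339}\right) + 24675 \cdot \frac{1}{15151} = \frac{8139}{113} + \frac{24675}{15151} = \frac{126102264}{1712063}$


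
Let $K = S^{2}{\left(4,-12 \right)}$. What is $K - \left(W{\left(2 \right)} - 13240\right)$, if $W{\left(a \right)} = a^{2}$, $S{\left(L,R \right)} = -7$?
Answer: $13285$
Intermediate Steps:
$K = 49$ ($K = \left(-7\right)^{2} = 49$)
$K - \left(W{\left(2 \right)} - 13240\right) = 49 - \left(2^{2} - 13240\right) = 49 - \left(4 - 13240\right) = 49 - -13236 = 49 + 13236 = 13285$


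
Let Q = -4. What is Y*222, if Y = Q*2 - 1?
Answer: -1998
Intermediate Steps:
Y = -9 (Y = -4*2 - 1 = -8 - 1 = -9)
Y*222 = -9*222 = -1998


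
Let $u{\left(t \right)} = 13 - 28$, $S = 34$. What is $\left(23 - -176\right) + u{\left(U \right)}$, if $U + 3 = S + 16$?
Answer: $184$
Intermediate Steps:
$U = 47$ ($U = -3 + \left(34 + 16\right) = -3 + 50 = 47$)
$u{\left(t \right)} = -15$
$\left(23 - -176\right) + u{\left(U \right)} = \left(23 - -176\right) - 15 = \left(23 + 176\right) - 15 = 199 - 15 = 184$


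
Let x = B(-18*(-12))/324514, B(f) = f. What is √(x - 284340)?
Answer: 2*I*√1871478536492226/162257 ≈ 533.24*I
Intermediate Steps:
x = 108/162257 (x = -18*(-12)/324514 = 216*(1/324514) = 108/162257 ≈ 0.00066561)
√(x - 284340) = √(108/162257 - 284340) = √(-46136155272/162257) = 2*I*√1871478536492226/162257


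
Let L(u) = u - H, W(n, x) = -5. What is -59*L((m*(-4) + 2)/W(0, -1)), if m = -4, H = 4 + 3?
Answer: 3127/5 ≈ 625.40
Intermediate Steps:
H = 7
L(u) = -7 + u (L(u) = u - 1*7 = u - 7 = -7 + u)
-59*L((m*(-4) + 2)/W(0, -1)) = -59*(-7 + (-4*(-4) + 2)/(-5)) = -59*(-7 + (16 + 2)*(-⅕)) = -59*(-7 + 18*(-⅕)) = -59*(-7 - 18/5) = -59*(-53/5) = 3127/5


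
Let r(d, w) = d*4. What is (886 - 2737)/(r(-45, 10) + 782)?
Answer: -1851/602 ≈ -3.0747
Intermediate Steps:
r(d, w) = 4*d
(886 - 2737)/(r(-45, 10) + 782) = (886 - 2737)/(4*(-45) + 782) = -1851/(-180 + 782) = -1851/602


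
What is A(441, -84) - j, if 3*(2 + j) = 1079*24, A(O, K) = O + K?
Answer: -8273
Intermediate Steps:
A(O, K) = K + O
j = 8630 (j = -2 + (1079*24)/3 = -2 + (⅓)*25896 = -2 + 8632 = 8630)
A(441, -84) - j = (-84 + 441) - 1*8630 = 357 - 8630 = -8273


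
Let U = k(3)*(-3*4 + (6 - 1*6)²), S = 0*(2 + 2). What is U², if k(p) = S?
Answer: 0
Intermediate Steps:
S = 0 (S = 0*4 = 0)
k(p) = 0
U = 0 (U = 0*(-3*4 + (6 - 1*6)²) = 0*(-12 + (6 - 6)²) = 0*(-12 + 0²) = 0*(-12 + 0) = 0*(-12) = 0)
U² = 0² = 0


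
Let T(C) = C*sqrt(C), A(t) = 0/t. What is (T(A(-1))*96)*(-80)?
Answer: 0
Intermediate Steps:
A(t) = 0
T(C) = C**(3/2)
(T(A(-1))*96)*(-80) = (0**(3/2)*96)*(-80) = (0*96)*(-80) = 0*(-80) = 0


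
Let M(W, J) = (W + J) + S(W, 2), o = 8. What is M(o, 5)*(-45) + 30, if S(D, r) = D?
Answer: -915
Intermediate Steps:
M(W, J) = J + 2*W (M(W, J) = (W + J) + W = (J + W) + W = J + 2*W)
M(o, 5)*(-45) + 30 = (5 + 2*8)*(-45) + 30 = (5 + 16)*(-45) + 30 = 21*(-45) + 30 = -945 + 30 = -915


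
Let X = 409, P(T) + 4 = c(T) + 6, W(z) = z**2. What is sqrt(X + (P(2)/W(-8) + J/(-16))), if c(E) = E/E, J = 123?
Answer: sqrt(25687)/8 ≈ 20.034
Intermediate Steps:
c(E) = 1
P(T) = 3 (P(T) = -4 + (1 + 6) = -4 + 7 = 3)
sqrt(X + (P(2)/W(-8) + J/(-16))) = sqrt(409 + (3/((-8)**2) + 123/(-16))) = sqrt(409 + (3/64 + 123*(-1/16))) = sqrt(409 + (3*(1/64) - 123/16)) = sqrt(409 + (3/64 - 123/16)) = sqrt(409 - 489/64) = sqrt(25687/64) = sqrt(25687)/8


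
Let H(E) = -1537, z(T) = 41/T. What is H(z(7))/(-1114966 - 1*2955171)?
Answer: 1537/4070137 ≈ 0.00037763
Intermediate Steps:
H(z(7))/(-1114966 - 1*2955171) = -1537/(-1114966 - 1*2955171) = -1537/(-1114966 - 2955171) = -1537/(-4070137) = -1537*(-1/4070137) = 1537/4070137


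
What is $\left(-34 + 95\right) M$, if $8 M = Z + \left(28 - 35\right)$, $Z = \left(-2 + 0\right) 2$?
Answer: $- \frac{671}{8} \approx -83.875$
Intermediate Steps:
$Z = -4$ ($Z = \left(-2\right) 2 = -4$)
$M = - \frac{11}{8}$ ($M = \frac{-4 + \left(28 - 35\right)}{8} = \frac{-4 - 7}{8} = \frac{1}{8} \left(-11\right) = - \frac{11}{8} \approx -1.375$)
$\left(-34 + 95\right) M = \left(-34 + 95\right) \left(- \frac{11}{8}\right) = 61 \left(- \frac{11}{8}\right) = - \frac{671}{8}$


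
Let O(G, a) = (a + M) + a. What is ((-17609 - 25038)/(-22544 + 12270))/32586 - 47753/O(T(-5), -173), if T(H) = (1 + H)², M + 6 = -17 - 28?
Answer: 1453379566141/12082823628 ≈ 120.28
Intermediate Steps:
M = -51 (M = -6 + (-17 - 28) = -6 - 45 = -51)
O(G, a) = -51 + 2*a (O(G, a) = (a - 51) + a = (-51 + a) + a = -51 + 2*a)
((-17609 - 25038)/(-22544 + 12270))/32586 - 47753/O(T(-5), -173) = ((-17609 - 25038)/(-22544 + 12270))/32586 - 47753/(-51 + 2*(-173)) = -42647/(-10274)*(1/32586) - 47753/(-51 - 346) = -42647*(-1/10274)*(1/32586) - 47753/(-397) = (3877/934)*(1/32586) - 47753*(-1/397) = 3877/30435324 + 47753/397 = 1453379566141/12082823628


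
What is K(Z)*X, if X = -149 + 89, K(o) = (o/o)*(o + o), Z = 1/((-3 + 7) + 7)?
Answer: -120/11 ≈ -10.909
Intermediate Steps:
Z = 1/11 (Z = 1/(4 + 7) = 1/11 ≈ 0.090909)
K(o) = 2*o (K(o) = 1*(2*o) = 2*o)
X = -60
K(Z)*X = (2*(1/11))*(-60) = (2/11)*(-60) = -120/11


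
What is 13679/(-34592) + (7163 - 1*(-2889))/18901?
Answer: 89172005/653823392 ≈ 0.13639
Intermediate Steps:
13679/(-34592) + (7163 - 1*(-2889))/18901 = 13679*(-1/34592) + (7163 + 2889)*(1/18901) = -13679/34592 + 10052*(1/18901) = -13679/34592 + 10052/18901 = 89172005/653823392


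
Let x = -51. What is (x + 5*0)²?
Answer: 2601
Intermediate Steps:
(x + 5*0)² = (-51 + 5*0)² = (-51 + 0)² = (-51)² = 2601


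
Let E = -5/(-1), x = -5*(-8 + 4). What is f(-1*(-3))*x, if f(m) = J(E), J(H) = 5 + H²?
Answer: 600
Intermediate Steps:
x = 20 (x = -5*(-4) = 20)
E = 5 (E = -5*(-1) = 5)
f(m) = 30 (f(m) = 5 + 5² = 5 + 25 = 30)
f(-1*(-3))*x = 30*20 = 600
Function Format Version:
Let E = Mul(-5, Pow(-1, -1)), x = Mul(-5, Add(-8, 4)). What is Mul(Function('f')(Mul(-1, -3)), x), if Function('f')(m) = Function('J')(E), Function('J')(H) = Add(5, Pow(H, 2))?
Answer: 600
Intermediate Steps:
x = 20 (x = Mul(-5, -4) = 20)
E = 5 (E = Mul(-5, -1) = 5)
Function('f')(m) = 30 (Function('f')(m) = Add(5, Pow(5, 2)) = Add(5, 25) = 30)
Mul(Function('f')(Mul(-1, -3)), x) = Mul(30, 20) = 600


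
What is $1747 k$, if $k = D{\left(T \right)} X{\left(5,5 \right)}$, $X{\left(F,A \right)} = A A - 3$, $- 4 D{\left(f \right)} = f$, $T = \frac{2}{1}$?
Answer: $-19217$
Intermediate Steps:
$T = 2$ ($T = 2 \cdot 1 = 2$)
$D{\left(f \right)} = - \frac{f}{4}$
$X{\left(F,A \right)} = -3 + A^{2}$ ($X{\left(F,A \right)} = A^{2} - 3 = -3 + A^{2}$)
$k = -11$ ($k = \left(- \frac{1}{4}\right) 2 \left(-3 + 5^{2}\right) = - \frac{-3 + 25}{2} = \left(- \frac{1}{2}\right) 22 = -11$)
$1747 k = 1747 \left(-11\right) = -19217$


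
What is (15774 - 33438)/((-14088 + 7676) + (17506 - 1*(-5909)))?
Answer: -17664/17003 ≈ -1.0389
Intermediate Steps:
(15774 - 33438)/((-14088 + 7676) + (17506 - 1*(-5909))) = -17664/(-6412 + (17506 + 5909)) = -17664/(-6412 + 23415) = -17664/17003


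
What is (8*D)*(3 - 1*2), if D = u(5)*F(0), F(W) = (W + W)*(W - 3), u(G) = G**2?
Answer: 0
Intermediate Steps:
F(W) = 2*W*(-3 + W) (F(W) = (2*W)*(-3 + W) = 2*W*(-3 + W))
D = 0 (D = 5**2*(2*0*(-3 + 0)) = 25*(2*0*(-3)) = 25*0 = 0)
(8*D)*(3 - 1*2) = (8*0)*(3 - 1*2) = 0*(3 - 2) = 0*1 = 0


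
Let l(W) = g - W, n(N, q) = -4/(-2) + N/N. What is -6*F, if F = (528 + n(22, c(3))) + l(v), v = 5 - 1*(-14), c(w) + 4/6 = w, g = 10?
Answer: -3132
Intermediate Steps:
c(w) = -⅔ + w
n(N, q) = 3 (n(N, q) = -4*(-½) + 1 = 2 + 1 = 3)
v = 19 (v = 5 + 14 = 19)
l(W) = 10 - W
F = 522 (F = (528 + 3) + (10 - 1*19) = 531 + (10 - 19) = 531 - 9 = 522)
-6*F = -6*522 = -3132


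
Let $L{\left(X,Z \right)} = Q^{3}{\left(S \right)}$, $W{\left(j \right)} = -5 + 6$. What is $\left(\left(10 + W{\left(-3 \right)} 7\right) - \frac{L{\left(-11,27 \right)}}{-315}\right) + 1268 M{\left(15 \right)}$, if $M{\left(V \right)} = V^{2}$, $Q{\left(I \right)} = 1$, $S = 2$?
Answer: $\frac{89874856}{315} \approx 2.8532 \cdot 10^{5}$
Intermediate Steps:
$W{\left(j \right)} = 1$
$L{\left(X,Z \right)} = 1$ ($L{\left(X,Z \right)} = 1^{3} = 1$)
$\left(\left(10 + W{\left(-3 \right)} 7\right) - \frac{L{\left(-11,27 \right)}}{-315}\right) + 1268 M{\left(15 \right)} = \left(\left(10 + 1 \cdot 7\right) - 1 \frac{1}{-315}\right) + 1268 \cdot 15^{2} = \left(\left(10 + 7\right) - 1 \left(- \frac{1}{315}\right)\right) + 1268 \cdot 225 = \left(17 - - \frac{1}{315}\right) + 285300 = \left(17 + \frac{1}{315}\right) + 285300 = \frac{5356}{315} + 285300 = \frac{89874856}{315}$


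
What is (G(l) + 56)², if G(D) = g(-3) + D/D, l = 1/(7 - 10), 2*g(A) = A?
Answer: 12321/4 ≈ 3080.3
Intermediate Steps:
g(A) = A/2
l = -⅓ (l = 1/(-3) = -⅓ ≈ -0.33333)
G(D) = -½ (G(D) = (½)*(-3) + D/D = -3/2 + 1 = -½)
(G(l) + 56)² = (-½ + 56)² = (111/2)² = 12321/4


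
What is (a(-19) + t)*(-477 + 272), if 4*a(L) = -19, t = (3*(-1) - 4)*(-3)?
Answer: -13325/4 ≈ -3331.3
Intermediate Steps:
t = 21 (t = (-3 - 4)*(-3) = -7*(-3) = 21)
a(L) = -19/4 (a(L) = (¼)*(-19) = -19/4)
(a(-19) + t)*(-477 + 272) = (-19/4 + 21)*(-477 + 272) = (65/4)*(-205) = -13325/4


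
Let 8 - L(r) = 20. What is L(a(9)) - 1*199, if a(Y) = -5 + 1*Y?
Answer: -211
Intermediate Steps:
a(Y) = -5 + Y
L(r) = -12 (L(r) = 8 - 1*20 = 8 - 20 = -12)
L(a(9)) - 1*199 = -12 - 1*199 = -12 - 199 = -211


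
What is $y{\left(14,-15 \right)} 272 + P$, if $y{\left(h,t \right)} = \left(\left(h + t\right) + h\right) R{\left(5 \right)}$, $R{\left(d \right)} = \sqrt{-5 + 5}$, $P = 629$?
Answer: $629$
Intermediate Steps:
$R{\left(d \right)} = 0$ ($R{\left(d \right)} = \sqrt{0} = 0$)
$y{\left(h,t \right)} = 0$ ($y{\left(h,t \right)} = \left(\left(h + t\right) + h\right) 0 = \left(t + 2 h\right) 0 = 0$)
$y{\left(14,-15 \right)} 272 + P = 0 \cdot 272 + 629 = 0 + 629 = 629$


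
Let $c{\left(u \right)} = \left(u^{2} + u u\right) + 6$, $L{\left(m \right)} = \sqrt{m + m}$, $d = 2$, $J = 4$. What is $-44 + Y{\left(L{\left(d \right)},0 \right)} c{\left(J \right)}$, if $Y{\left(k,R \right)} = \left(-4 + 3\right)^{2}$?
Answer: $-6$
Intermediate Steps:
$L{\left(m \right)} = \sqrt{2} \sqrt{m}$ ($L{\left(m \right)} = \sqrt{2 m} = \sqrt{2} \sqrt{m}$)
$Y{\left(k,R \right)} = 1$ ($Y{\left(k,R \right)} = \left(-1\right)^{2} = 1$)
$c{\left(u \right)} = 6 + 2 u^{2}$ ($c{\left(u \right)} = \left(u^{2} + u^{2}\right) + 6 = 2 u^{2} + 6 = 6 + 2 u^{2}$)
$-44 + Y{\left(L{\left(d \right)},0 \right)} c{\left(J \right)} = -44 + 1 \left(6 + 2 \cdot 4^{2}\right) = -44 + 1 \left(6 + 2 \cdot 16\right) = -44 + 1 \left(6 + 32\right) = -44 + 1 \cdot 38 = -44 + 38 = -6$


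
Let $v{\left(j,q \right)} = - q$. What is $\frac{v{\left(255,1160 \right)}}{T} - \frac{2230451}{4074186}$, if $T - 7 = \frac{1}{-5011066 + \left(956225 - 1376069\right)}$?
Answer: $- \frac{504932885015569}{3036975653934} \approx -166.26$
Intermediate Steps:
$T = \frac{38016369}{5430910}$ ($T = 7 + \frac{1}{-5011066 + \left(956225 - 1376069\right)} = 7 + \frac{1}{-5011066 - 419844} = 7 + \frac{1}{-5430910} = 7 - \frac{1}{5430910} = \frac{38016369}{5430910} \approx 7.0$)
$\frac{v{\left(255,1160 \right)}}{T} - \frac{2230451}{4074186} = \frac{\left(-1\right) 1160}{\frac{38016369}{5430910}} - \frac{2230451}{4074186} = \left(-1160\right) \frac{5430910}{38016369} - \frac{131203}{239658} = - \frac{6299855600}{38016369} - \frac{131203}{239658} = - \frac{504932885015569}{3036975653934}$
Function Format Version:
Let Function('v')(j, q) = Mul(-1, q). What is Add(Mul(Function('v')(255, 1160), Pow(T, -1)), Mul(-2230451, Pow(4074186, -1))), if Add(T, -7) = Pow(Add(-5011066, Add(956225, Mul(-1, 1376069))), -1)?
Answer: Rational(-504932885015569, 3036975653934) ≈ -166.26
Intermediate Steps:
T = Rational(38016369, 5430910) (T = Add(7, Pow(Add(-5011066, Add(956225, Mul(-1, 1376069))), -1)) = Add(7, Pow(Add(-5011066, Add(956225, -1376069)), -1)) = Add(7, Pow(Add(-5011066, -419844), -1)) = Add(7, Pow(-5430910, -1)) = Add(7, Rational(-1, 5430910)) = Rational(38016369, 5430910) ≈ 7.0000)
Add(Mul(Function('v')(255, 1160), Pow(T, -1)), Mul(-2230451, Pow(4074186, -1))) = Add(Mul(Mul(-1, 1160), Pow(Rational(38016369, 5430910), -1)), Mul(-2230451, Pow(4074186, -1))) = Add(Mul(-1160, Rational(5430910, 38016369)), Mul(-2230451, Rational(1, 4074186))) = Add(Rational(-6299855600, 38016369), Rational(-131203, 239658)) = Rational(-504932885015569, 3036975653934)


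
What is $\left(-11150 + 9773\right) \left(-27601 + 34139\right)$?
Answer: $-9002826$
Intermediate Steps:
$\left(-11150 + 9773\right) \left(-27601 + 34139\right) = \left(-1377\right) 6538 = -9002826$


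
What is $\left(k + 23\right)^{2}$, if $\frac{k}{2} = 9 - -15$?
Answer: $5041$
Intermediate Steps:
$k = 48$ ($k = 2 \left(9 - -15\right) = 2 \left(9 + 15\right) = 2 \cdot 24 = 48$)
$\left(k + 23\right)^{2} = \left(48 + 23\right)^{2} = 71^{2} = 5041$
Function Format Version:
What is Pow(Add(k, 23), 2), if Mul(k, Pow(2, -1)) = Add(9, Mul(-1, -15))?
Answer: 5041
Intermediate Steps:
k = 48 (k = Mul(2, Add(9, Mul(-1, -15))) = Mul(2, Add(9, 15)) = Mul(2, 24) = 48)
Pow(Add(k, 23), 2) = Pow(Add(48, 23), 2) = Pow(71, 2) = 5041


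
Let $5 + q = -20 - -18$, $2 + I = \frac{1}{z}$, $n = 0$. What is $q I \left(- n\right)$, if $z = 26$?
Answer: $0$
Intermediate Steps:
$I = - \frac{51}{26}$ ($I = -2 + \frac{1}{26} = - \frac{51}{26} \approx -1.9615$)
$q = -7$ ($q = -5 - 2 = -7$)
$q I \left(- n\right) = \left(-7\right) \left(- \frac{51}{26}\right) \left(\left(-1\right) 0\right) = \frac{357}{26} \cdot 0 = 0$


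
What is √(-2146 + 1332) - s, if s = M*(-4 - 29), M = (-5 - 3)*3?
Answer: -792 + I*√814 ≈ -792.0 + 28.531*I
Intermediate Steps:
M = -24 (M = -8*3 = -24)
s = 792 (s = -24*(-4 - 29) = -24*(-33) = 792)
√(-2146 + 1332) - s = √(-2146 + 1332) - 1*792 = √(-814) - 792 = I*√814 - 792 = -792 + I*√814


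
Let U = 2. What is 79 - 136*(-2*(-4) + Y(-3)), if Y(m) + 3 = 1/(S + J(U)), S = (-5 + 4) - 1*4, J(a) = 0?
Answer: -2869/5 ≈ -573.80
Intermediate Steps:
S = -5 (S = -1 - 4 = -5)
Y(m) = -16/5 (Y(m) = -3 + 1/(-5 + 0) = -3 + 1/(-5) = -3 - ⅕ = -16/5)
79 - 136*(-2*(-4) + Y(-3)) = 79 - 136*(-2*(-4) - 16/5) = 79 - 136*(8 - 16/5) = 79 - 136*24/5 = 79 - 3264/5 = -2869/5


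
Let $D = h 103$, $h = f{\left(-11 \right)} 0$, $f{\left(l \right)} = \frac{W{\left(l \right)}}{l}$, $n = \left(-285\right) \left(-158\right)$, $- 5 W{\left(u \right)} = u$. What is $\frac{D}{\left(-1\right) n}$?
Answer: $0$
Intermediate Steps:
$W{\left(u \right)} = - \frac{u}{5}$
$n = 45030$
$f{\left(l \right)} = - \frac{1}{5}$ ($f{\left(l \right)} = \frac{\left(- \frac{1}{5}\right) l}{l} = - \frac{1}{5}$)
$h = 0$ ($h = \left(- \frac{1}{5}\right) 0 = 0$)
$D = 0$ ($D = 0 \cdot 103 = 0$)
$\frac{D}{\left(-1\right) n} = \frac{0}{\left(-1\right) 45030} = \frac{0}{-45030} = 0 \left(- \frac{1}{45030}\right) = 0$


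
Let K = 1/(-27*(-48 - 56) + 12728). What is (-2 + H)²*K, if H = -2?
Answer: 1/971 ≈ 0.0010299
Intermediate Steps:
K = 1/15536 (K = 1/(-27*(-104) + 12728) = 1/(2808 + 12728) = 1/15536 ≈ 6.4367e-5)
(-2 + H)²*K = (-2 - 2)²*(1/15536) = (-4)²*(1/15536) = 16*(1/15536) = 1/971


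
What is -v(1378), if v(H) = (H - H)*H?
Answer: 0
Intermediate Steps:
v(H) = 0 (v(H) = 0*H = 0)
-v(1378) = -1*0 = 0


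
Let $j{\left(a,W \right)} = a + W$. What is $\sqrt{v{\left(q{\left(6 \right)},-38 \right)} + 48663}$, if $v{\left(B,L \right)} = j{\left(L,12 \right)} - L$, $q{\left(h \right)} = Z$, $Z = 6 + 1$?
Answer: $5 \sqrt{1947} \approx 220.62$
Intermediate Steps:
$Z = 7$
$q{\left(h \right)} = 7$
$j{\left(a,W \right)} = W + a$
$v{\left(B,L \right)} = 12$ ($v{\left(B,L \right)} = \left(12 + L\right) - L = 12$)
$\sqrt{v{\left(q{\left(6 \right)},-38 \right)} + 48663} = \sqrt{12 + 48663} = \sqrt{48675} = 5 \sqrt{1947}$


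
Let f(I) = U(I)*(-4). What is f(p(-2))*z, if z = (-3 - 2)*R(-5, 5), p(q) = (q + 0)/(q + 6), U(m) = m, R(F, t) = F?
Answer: 50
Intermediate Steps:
p(q) = q/(6 + q)
f(I) = -4*I (f(I) = I*(-4) = -4*I)
z = 25 (z = (-3 - 2)*(-5) = -5*(-5) = 25)
f(p(-2))*z = -(-8)/(6 - 2)*25 = -(-8)/4*25 = -4*(-1/2)*25 = 2*25 = 50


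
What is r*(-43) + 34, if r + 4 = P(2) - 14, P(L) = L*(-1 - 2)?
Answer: 1066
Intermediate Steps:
P(L) = -3*L (P(L) = L*(-3) = -3*L)
r = -24 (r = -4 + (-3*2 - 14) = -4 + (-6 - 14) = -4 - 20 = -24)
r*(-43) + 34 = -24*(-43) + 34 = 1032 + 34 = 1066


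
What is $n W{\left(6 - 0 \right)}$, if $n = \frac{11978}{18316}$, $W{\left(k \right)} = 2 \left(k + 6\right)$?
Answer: $\frac{71868}{4579} \approx 15.695$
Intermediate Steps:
$W{\left(k \right)} = 12 + 2 k$ ($W{\left(k \right)} = 2 \left(6 + k\right) = 12 + 2 k$)
$n = \frac{5989}{9158}$ ($n = 11978 \cdot \frac{1}{18316} = \frac{5989}{9158} \approx 0.65396$)
$n W{\left(6 - 0 \right)} = \frac{5989 \left(12 + 2 \left(6 - 0\right)\right)}{9158} = \frac{5989 \left(12 + 2 \left(6 + 0\right)\right)}{9158} = \frac{5989 \left(12 + 2 \cdot 6\right)}{9158} = \frac{5989 \left(12 + 12\right)}{9158} = \frac{5989}{9158} \cdot 24 = \frac{71868}{4579}$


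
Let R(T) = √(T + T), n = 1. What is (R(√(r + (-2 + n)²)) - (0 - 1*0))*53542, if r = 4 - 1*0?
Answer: 53542*√2*5^(¼) ≈ 1.1323e+5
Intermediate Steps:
r = 4 (r = 4 + 0 = 4)
R(T) = √2*√T (R(T) = √(2*T) = √2*√T)
(R(√(r + (-2 + n)²)) - (0 - 1*0))*53542 = (√2*√(√(4 + (-2 + 1)²)) - (0 - 1*0))*53542 = (√2*√(√(4 + (-1)²)) - (0 + 0))*53542 = (√2*√(√(4 + 1)) - 1*0)*53542 = (√2*√(√5) + 0)*53542 = (√2*5^(¼) + 0)*53542 = (√2*5^(¼))*53542 = 53542*√2*5^(¼)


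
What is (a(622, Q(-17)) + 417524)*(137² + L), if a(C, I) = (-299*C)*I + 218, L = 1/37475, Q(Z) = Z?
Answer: 2517613899329568/37475 ≈ 6.7181e+10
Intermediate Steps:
L = 1/37475 ≈ 2.6684e-5
a(C, I) = 218 - 299*C*I (a(C, I) = -299*C*I + 218 = 218 - 299*C*I)
(a(622, Q(-17)) + 417524)*(137² + L) = ((218 - 299*622*(-17)) + 417524)*(137² + 1/37475) = ((218 + 3161626) + 417524)*(18769 + 1/37475) = (3161844 + 417524)*(703368276/37475) = 3579368*(703368276/37475) = 2517613899329568/37475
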